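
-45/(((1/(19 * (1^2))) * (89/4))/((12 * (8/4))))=-82080/89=-922.25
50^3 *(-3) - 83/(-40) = -14999917/40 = -374997.92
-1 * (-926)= 926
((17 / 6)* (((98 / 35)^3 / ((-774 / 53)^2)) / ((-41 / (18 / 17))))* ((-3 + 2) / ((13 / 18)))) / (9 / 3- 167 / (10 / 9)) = -7707896 / 108874990575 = -0.00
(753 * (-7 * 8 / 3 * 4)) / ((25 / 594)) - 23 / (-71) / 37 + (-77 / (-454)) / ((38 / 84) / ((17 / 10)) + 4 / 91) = -57317167950294347 / 42905871550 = -1335881.68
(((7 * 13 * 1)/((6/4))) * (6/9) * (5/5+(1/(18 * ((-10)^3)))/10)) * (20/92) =16379909/1863000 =8.79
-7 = -7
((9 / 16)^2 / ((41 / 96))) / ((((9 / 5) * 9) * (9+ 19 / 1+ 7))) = 3 / 2296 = 0.00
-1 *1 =-1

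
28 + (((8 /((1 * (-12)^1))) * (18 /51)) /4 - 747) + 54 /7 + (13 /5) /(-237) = -100311797 /141015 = -711.36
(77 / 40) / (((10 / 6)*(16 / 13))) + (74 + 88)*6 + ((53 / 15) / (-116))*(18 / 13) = 1173702051 / 1206400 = 972.90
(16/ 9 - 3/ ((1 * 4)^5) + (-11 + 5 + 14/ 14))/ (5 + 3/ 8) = -29723/ 49536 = -0.60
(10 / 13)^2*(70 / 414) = 3500 / 34983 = 0.10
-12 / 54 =-2 / 9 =-0.22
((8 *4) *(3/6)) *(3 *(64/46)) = 1536/23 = 66.78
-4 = -4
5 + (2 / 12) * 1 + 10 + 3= 109 / 6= 18.17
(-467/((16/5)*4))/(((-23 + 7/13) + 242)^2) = -394615/521300224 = -0.00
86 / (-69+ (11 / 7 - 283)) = -602 / 2453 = -0.25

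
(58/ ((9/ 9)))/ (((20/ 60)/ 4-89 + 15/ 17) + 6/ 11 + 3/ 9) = -130152/ 195577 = -0.67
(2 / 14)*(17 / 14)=17 / 98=0.17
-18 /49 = -0.37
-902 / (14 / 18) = -8118 / 7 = -1159.71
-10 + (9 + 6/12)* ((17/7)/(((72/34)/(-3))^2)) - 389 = -711037/2016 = -352.70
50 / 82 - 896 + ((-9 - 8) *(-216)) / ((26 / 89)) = 6222321 / 533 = 11674.15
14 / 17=0.82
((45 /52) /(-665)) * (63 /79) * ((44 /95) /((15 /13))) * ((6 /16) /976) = -891 /5566908800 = -0.00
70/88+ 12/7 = 773/308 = 2.51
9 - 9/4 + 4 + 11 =87/4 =21.75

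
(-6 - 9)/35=-3/7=-0.43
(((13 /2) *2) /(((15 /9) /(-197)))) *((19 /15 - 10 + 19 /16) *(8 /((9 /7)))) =32465797 /450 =72146.22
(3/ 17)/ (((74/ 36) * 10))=27/ 3145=0.01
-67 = -67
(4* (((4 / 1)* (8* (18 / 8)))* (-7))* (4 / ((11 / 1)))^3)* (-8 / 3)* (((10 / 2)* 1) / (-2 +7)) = 344064 / 1331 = 258.50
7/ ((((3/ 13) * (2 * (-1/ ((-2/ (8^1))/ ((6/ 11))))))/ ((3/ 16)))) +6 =5609/ 768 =7.30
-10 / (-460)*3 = 3 / 46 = 0.07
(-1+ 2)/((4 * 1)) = 1/4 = 0.25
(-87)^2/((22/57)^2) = 24591681/484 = 50809.26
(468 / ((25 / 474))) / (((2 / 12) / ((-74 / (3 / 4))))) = -5252981.76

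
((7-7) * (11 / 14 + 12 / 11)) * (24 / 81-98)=0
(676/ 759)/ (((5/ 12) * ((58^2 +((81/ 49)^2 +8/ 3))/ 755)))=2941013712/ 6140255099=0.48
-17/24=-0.71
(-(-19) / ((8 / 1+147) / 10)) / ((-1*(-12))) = 19 / 186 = 0.10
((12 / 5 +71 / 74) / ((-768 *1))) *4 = -1243 / 71040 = -0.02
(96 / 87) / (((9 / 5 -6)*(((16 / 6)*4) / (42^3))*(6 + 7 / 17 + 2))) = -216.94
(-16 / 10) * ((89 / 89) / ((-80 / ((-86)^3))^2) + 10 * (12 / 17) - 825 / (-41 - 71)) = -3008969497949 / 29750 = -101141831.86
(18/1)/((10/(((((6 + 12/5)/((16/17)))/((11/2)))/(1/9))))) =28917/1100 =26.29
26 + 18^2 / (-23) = 274 / 23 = 11.91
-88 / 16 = -11 / 2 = -5.50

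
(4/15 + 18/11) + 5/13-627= -1340008/2145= -624.71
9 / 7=1.29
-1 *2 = -2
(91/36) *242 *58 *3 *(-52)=-16604588/3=-5534862.67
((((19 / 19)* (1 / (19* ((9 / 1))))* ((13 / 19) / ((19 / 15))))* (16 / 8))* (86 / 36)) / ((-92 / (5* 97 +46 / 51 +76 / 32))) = -556811515 / 6951404448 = -0.08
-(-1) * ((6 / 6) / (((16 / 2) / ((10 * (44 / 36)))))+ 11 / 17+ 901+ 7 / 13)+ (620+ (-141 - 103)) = 10181399 / 7956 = 1279.71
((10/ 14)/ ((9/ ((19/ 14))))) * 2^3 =380/ 441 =0.86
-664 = -664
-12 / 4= -3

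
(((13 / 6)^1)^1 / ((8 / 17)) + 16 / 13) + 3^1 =5513 / 624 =8.83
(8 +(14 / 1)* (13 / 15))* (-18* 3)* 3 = -16308 / 5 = -3261.60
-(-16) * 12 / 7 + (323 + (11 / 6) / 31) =456335 / 1302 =350.49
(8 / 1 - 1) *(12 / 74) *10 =420 / 37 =11.35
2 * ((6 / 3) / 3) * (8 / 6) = 16 / 9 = 1.78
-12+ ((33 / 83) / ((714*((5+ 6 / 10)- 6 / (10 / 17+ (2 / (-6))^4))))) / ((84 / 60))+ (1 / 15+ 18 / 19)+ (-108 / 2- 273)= -241807108180837 / 715435161420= -337.99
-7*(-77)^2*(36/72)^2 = -41503/4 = -10375.75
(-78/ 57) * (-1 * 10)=260/ 19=13.68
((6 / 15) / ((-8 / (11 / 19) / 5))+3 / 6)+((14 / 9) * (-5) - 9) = -11233 / 684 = -16.42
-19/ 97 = -0.20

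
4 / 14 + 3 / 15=0.49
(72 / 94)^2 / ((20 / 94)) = 648 / 235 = 2.76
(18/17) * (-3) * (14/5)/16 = -189/340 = -0.56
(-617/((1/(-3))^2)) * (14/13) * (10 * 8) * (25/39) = -51828000/169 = -306674.56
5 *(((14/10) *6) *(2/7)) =12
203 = 203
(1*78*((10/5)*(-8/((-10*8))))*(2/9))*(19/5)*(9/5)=2964/125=23.71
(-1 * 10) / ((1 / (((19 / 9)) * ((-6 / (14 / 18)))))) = 1140 / 7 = 162.86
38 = 38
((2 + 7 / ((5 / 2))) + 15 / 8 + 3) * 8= 387 / 5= 77.40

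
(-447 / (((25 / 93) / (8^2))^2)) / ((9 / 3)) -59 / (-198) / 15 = -3135440454449 / 371250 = -8445630.85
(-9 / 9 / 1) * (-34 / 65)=34 / 65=0.52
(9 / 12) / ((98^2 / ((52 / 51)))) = 13 / 163268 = 0.00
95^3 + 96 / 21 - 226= 6000075 / 7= 857153.57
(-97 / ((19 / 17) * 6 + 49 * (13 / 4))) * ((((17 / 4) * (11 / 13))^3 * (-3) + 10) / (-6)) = -30030811321 / 2380141920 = -12.62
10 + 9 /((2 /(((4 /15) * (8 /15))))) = 266 /25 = 10.64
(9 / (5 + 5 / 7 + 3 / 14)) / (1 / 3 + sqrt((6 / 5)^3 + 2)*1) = -47250 / 337727 + 5670*sqrt(2330) / 337727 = 0.67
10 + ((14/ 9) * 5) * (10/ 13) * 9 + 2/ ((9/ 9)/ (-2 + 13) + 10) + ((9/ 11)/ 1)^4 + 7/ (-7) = 1341403216/ 21126963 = 63.49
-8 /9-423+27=-3572 /9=-396.89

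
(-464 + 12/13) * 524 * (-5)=15772400/13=1213261.54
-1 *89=-89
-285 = -285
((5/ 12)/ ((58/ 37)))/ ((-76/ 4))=-185/ 13224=-0.01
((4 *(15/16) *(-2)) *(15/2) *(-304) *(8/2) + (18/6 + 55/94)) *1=6429937/94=68403.59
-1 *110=-110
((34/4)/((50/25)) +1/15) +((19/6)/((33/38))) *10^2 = 730547/1980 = 368.96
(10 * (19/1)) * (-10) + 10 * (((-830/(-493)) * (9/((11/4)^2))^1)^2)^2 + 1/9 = -198155335042724993297819/113965045391131265529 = -1738.74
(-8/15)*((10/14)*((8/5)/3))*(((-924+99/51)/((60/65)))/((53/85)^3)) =7852130000/9379251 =837.18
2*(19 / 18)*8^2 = 1216 / 9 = 135.11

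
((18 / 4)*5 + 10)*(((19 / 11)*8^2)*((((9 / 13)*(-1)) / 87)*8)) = -72960 / 319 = -228.71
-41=-41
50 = 50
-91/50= -1.82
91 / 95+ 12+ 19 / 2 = 4267 / 190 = 22.46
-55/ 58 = -0.95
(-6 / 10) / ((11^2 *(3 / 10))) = -2 / 121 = -0.02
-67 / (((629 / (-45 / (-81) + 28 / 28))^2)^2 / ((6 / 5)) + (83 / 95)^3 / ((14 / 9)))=-4413547012000 / 1467547561181340249129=-0.00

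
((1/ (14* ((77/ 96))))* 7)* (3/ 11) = 0.17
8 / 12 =0.67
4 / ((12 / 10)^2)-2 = 7 / 9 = 0.78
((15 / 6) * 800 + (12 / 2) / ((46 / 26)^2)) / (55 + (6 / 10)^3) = 66188375 / 1825579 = 36.26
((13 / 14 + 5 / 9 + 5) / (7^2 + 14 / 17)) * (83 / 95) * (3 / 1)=60673 / 177870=0.34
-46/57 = -0.81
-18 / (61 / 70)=-20.66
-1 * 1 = -1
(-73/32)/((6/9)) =-219/64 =-3.42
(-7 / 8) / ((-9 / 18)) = 7 / 4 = 1.75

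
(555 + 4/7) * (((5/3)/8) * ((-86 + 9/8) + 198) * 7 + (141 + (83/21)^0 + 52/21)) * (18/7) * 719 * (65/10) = 45354606690549/21952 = 2066080844.14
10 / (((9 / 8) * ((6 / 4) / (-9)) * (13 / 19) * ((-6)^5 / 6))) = 190 / 3159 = 0.06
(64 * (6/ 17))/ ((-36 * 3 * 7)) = -32/ 1071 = -0.03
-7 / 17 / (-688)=7 / 11696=0.00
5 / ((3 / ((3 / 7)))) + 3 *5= 110 / 7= 15.71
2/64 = 1/32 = 0.03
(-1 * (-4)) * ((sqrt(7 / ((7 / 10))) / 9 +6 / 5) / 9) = 4 * sqrt(10) / 81 +8 / 15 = 0.69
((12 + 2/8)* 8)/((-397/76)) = -7448/397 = -18.76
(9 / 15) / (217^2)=3 / 235445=0.00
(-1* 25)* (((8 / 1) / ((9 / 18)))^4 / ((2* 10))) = -81920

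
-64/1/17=-64/17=-3.76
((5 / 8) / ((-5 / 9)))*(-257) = 2313 / 8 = 289.12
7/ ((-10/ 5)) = -7/ 2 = -3.50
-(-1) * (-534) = -534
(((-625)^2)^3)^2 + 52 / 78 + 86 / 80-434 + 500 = 3552713678800500929355621000000000.00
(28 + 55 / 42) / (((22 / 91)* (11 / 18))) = 48009 / 242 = 198.38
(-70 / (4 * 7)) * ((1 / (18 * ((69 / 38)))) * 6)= -95 / 207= -0.46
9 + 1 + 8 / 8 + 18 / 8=53 / 4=13.25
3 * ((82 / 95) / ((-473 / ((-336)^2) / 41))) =-1138669056 / 44935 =-25340.36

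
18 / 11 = 1.64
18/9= 2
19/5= 3.80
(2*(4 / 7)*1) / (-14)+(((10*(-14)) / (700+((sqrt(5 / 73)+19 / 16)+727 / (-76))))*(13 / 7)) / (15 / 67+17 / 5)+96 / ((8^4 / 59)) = 4024716800*sqrt(365) / 1958826142680239+2101642950155880697 / 1755108223841494144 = 1.20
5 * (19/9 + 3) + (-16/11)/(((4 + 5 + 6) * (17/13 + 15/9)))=366382/14355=25.52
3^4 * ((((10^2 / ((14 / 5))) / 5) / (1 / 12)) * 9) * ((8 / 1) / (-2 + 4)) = 1749600 / 7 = 249942.86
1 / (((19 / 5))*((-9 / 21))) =-0.61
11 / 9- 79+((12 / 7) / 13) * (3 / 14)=-445738 / 5733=-77.75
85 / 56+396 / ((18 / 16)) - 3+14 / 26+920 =925329 / 728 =1271.06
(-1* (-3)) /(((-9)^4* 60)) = 1 /131220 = 0.00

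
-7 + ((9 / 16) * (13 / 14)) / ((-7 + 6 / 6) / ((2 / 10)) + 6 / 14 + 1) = -44917 / 6400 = -7.02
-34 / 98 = -17 / 49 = -0.35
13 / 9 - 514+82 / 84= -64459 / 126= -511.58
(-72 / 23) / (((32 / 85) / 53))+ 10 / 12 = -121405 / 276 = -439.87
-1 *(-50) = 50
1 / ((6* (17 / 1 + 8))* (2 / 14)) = 0.05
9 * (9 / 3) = 27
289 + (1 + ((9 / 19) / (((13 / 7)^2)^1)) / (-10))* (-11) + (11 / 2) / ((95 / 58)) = 9039253 / 32110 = 281.51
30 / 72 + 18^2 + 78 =4829 / 12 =402.42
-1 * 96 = -96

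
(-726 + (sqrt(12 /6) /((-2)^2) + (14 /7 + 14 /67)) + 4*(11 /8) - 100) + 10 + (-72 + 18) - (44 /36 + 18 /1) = -1063105 /1206 + sqrt(2) /4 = -881.16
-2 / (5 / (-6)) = 12 / 5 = 2.40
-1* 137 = -137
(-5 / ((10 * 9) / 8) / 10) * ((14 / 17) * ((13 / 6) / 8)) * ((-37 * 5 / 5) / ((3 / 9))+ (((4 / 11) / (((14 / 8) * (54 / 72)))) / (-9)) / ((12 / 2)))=9000407 / 8179380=1.10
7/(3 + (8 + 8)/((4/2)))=7/11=0.64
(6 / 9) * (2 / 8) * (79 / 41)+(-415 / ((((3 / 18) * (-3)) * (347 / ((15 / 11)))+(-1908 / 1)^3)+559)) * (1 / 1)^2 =16462034628853 / 51261516016122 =0.32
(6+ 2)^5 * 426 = 13959168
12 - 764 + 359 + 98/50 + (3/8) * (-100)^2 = 83974/25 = 3358.96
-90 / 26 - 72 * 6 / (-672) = -513 / 182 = -2.82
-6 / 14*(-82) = 246 / 7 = 35.14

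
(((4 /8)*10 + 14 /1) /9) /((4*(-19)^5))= -1 /4691556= -0.00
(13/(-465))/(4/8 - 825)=0.00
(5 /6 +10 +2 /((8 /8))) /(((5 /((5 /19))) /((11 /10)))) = 0.74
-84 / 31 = -2.71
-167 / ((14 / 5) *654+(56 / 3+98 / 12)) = -5010 / 55741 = -0.09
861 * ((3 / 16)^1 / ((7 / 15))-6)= -77121 / 16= -4820.06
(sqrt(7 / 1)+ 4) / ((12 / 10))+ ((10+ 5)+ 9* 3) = 5* sqrt(7) / 6+ 136 / 3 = 47.54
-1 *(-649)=649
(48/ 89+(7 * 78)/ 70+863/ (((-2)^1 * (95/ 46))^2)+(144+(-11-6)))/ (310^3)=149338833/ 23928875975000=0.00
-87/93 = -29/31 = -0.94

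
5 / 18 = 0.28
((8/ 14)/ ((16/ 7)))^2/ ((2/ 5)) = 5/ 32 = 0.16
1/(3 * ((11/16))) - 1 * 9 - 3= -11.52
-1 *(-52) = 52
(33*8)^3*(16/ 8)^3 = 147197952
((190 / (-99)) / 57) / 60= -1 / 1782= -0.00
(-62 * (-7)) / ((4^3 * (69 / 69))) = 217 / 32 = 6.78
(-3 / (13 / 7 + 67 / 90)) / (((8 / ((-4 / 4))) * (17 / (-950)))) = -448875 / 55726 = -8.06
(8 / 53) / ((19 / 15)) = 120 / 1007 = 0.12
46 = 46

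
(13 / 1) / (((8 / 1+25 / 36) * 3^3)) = 52 / 939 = 0.06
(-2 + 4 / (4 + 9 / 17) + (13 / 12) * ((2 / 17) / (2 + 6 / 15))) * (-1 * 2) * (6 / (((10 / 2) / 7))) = 100259 / 5610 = 17.87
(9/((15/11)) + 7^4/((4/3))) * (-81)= -2927907/20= -146395.35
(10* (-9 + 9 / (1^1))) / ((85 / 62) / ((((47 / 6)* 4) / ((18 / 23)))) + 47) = 0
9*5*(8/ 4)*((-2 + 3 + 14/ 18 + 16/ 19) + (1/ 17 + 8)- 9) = 48800/ 323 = 151.08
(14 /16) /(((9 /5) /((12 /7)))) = 5 /6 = 0.83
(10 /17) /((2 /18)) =90 /17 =5.29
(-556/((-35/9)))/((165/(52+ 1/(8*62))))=10755681/238700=45.06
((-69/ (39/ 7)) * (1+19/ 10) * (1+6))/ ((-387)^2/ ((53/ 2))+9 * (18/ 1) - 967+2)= -75313/ 1452490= -0.05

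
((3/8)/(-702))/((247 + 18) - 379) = 1/213408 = 0.00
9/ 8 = 1.12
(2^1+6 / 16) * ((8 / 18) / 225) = 19 / 4050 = 0.00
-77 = -77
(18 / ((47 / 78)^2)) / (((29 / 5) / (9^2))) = 44352360 / 64061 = 692.35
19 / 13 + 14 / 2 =110 / 13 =8.46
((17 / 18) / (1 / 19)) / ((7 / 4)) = 646 / 63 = 10.25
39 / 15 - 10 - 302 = -1547 / 5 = -309.40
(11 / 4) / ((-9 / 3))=-11 / 12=-0.92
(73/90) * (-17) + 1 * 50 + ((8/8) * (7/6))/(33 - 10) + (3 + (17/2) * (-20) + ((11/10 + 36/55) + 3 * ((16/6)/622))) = -913302547/7081470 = -128.97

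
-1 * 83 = -83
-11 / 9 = -1.22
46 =46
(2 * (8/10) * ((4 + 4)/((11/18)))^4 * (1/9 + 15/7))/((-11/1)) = -54273245184/5636785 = -9628.40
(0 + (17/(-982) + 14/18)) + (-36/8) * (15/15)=-16525/4419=-3.74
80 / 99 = 0.81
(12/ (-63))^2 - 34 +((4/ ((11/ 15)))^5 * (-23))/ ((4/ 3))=-5917809821878/ 71023491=-83321.87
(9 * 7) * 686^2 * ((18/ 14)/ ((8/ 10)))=47647845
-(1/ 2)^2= -1/ 4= -0.25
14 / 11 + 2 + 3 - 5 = 14 / 11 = 1.27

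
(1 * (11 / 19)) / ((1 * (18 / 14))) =77 / 171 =0.45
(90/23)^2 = 8100/529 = 15.31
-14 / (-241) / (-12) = -7 / 1446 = -0.00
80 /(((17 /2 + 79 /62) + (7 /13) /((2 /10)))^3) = 327254135 /7925540864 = 0.04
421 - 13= 408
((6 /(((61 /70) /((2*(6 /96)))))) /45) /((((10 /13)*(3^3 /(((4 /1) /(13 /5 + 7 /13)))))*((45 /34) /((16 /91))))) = 104 /667035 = 0.00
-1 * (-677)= 677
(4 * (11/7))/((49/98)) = 88/7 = 12.57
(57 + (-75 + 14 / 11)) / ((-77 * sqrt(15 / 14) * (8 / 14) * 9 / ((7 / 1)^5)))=773122 * sqrt(210) / 16335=685.86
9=9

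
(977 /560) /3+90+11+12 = 190817 /1680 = 113.58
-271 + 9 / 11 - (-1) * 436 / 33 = -8480 / 33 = -256.97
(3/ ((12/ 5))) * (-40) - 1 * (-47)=-3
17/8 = 2.12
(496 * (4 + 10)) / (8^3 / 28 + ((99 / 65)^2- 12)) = 205368800 / 254507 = 806.93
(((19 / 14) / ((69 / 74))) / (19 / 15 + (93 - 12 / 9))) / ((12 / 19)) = 66785 / 2693208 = 0.02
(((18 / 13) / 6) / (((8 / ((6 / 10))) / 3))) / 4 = 0.01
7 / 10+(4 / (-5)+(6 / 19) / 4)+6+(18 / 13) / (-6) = 7099 / 1235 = 5.75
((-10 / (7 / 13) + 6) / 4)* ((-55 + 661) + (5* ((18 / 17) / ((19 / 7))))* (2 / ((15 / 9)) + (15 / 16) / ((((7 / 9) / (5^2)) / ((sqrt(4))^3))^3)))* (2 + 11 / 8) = -73074567288591 / 221578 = -329791618.70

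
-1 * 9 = -9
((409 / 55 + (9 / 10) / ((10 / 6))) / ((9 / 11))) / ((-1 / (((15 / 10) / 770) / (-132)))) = 4387 / 30492000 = 0.00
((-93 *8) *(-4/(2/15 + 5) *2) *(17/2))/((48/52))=822120/77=10676.88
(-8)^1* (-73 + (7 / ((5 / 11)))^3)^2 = -1601391347712 / 15625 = -102489046.25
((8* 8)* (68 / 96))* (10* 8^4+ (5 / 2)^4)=11151745 / 6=1858624.17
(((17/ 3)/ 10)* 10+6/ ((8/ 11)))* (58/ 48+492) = 1976779/ 288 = 6863.82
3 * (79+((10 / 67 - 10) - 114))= -9015 / 67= -134.55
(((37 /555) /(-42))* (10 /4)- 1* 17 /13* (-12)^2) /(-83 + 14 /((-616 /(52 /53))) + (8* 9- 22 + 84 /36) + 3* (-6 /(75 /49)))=8991448675 /2026840452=4.44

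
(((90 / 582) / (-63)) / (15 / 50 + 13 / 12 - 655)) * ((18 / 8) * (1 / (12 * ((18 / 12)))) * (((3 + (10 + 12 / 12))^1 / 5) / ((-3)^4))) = 5 / 308127969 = 0.00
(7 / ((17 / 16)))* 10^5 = 658823.53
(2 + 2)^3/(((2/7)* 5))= 224/5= 44.80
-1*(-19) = 19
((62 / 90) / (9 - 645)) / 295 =-31 / 8442900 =-0.00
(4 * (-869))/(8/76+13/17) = -1122748/281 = -3995.54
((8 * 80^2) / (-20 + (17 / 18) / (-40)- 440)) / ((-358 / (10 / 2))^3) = 0.00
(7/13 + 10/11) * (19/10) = 3933/1430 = 2.75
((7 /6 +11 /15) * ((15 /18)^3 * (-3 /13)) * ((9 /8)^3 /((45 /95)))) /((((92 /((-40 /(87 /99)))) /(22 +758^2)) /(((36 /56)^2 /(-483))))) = -4519960471125 /24364261376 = -185.52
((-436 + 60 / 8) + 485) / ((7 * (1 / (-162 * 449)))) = -4109697 / 7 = -587099.57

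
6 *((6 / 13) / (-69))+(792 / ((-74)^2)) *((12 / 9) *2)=141444 / 409331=0.35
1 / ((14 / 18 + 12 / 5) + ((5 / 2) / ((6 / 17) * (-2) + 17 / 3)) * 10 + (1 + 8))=11385 / 196019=0.06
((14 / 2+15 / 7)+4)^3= 778688 / 343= 2270.23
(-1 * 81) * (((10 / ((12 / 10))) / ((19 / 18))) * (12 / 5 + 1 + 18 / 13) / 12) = -125955 / 494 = -254.97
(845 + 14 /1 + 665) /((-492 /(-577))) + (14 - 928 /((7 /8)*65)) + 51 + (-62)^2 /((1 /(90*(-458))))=-2955844530264 /18655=-158447844.02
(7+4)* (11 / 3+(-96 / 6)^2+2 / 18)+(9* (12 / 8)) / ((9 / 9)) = 51679 / 18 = 2871.06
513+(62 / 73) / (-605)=22656583 / 44165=513.00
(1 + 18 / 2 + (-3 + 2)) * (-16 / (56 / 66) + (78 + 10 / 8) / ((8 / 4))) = 10467 / 56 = 186.91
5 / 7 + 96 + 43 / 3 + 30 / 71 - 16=142346 / 1491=95.47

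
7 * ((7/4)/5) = 49/20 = 2.45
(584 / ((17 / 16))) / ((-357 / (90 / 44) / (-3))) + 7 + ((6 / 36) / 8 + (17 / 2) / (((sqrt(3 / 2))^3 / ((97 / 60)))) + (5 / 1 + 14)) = 1649 *sqrt(6) / 540 + 37885517 / 1068144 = 42.95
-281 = -281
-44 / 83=-0.53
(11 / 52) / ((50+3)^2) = 11 / 146068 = 0.00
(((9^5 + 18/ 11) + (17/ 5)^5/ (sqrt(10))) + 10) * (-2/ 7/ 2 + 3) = 2839714 * sqrt(10)/ 21875 + 12993340/ 77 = 169155.19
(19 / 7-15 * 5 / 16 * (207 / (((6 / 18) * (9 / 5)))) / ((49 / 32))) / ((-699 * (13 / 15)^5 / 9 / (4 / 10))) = 47035991250 / 4239052181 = 11.10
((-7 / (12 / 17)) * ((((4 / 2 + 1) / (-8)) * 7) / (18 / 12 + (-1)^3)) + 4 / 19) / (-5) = -15891 / 1520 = -10.45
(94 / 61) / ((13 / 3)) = 282 / 793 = 0.36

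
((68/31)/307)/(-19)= -68/180823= -0.00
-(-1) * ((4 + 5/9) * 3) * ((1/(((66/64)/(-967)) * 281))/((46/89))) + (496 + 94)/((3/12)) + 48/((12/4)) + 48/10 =7334333008/3199185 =2292.56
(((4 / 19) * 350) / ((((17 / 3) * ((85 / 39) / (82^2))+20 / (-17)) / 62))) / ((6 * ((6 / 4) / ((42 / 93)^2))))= -163103799040 / 1850590291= -88.14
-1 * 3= -3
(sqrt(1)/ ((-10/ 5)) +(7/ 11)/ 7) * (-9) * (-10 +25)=1215/ 22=55.23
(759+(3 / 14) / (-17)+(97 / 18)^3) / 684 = 1.34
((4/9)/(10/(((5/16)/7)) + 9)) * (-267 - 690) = -1276/699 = -1.83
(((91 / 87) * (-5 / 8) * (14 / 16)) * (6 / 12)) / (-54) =3185 / 601344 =0.01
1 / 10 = 0.10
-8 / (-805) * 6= 48 / 805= 0.06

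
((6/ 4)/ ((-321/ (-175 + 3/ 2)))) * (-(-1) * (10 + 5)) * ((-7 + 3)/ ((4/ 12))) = -15615/ 107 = -145.93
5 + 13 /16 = 93 /16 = 5.81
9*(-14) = -126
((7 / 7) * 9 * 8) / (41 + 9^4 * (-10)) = -72 / 65569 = -0.00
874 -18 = 856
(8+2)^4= 10000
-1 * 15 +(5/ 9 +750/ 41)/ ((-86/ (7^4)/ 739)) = -12341003755/ 31734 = -388889.01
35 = 35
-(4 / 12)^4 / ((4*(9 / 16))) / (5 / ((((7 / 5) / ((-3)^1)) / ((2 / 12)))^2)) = -784 / 91125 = -0.01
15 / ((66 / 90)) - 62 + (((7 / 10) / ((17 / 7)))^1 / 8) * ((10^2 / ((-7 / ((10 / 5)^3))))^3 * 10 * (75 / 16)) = -3300054383 / 1309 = -2521049.95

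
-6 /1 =-6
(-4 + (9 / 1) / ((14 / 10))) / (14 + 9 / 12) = 68 / 413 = 0.16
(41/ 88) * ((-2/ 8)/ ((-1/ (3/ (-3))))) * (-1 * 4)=41/ 88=0.47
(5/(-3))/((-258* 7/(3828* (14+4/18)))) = 50.24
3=3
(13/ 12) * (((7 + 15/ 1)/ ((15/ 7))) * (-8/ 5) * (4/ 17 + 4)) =-32032/ 425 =-75.37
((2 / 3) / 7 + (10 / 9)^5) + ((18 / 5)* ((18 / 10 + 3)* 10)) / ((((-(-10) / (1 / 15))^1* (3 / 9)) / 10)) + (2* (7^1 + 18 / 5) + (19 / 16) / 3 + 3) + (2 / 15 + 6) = 11090474407 / 165337200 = 67.08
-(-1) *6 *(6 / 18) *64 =128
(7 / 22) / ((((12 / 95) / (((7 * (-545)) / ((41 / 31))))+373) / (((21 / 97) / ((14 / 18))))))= 2123448075 / 8942996016922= 0.00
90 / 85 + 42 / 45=508 / 255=1.99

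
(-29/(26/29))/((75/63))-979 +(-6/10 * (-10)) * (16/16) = -650111/650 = -1000.17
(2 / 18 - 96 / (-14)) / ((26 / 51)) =7463 / 546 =13.67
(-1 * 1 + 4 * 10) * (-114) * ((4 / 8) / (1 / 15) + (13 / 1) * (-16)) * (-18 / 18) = -891423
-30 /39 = -10 /13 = -0.77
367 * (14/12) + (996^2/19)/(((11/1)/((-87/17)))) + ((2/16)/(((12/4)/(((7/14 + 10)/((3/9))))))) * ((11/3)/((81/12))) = -9156410929/383724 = -23861.97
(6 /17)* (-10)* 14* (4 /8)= -420 /17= -24.71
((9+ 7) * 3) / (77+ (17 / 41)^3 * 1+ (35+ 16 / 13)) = 14335568 / 33838527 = 0.42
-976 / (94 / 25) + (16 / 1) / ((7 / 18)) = -71864 / 329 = -218.43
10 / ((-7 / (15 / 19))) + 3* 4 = 1446 / 133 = 10.87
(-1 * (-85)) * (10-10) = 0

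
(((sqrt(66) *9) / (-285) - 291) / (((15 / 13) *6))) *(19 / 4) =-23959 / 120 - 13 *sqrt(66) / 600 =-199.83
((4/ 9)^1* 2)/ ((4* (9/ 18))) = 4/ 9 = 0.44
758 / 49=15.47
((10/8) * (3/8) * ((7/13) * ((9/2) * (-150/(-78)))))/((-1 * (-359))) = 23625/3882944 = 0.01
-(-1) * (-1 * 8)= -8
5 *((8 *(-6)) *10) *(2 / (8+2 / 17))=-591.30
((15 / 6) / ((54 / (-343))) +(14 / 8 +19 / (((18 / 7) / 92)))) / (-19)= -35945 / 1026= -35.03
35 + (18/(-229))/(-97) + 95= 2887708/22213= 130.00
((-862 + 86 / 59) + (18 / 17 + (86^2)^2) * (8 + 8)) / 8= 219459462259 / 2006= 109401526.55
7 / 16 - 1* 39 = -617 / 16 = -38.56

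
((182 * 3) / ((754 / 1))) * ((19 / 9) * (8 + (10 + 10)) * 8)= 29792 / 87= 342.44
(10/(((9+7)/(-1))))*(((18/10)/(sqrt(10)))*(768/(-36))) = 12*sqrt(10)/5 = 7.59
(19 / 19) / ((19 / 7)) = 7 / 19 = 0.37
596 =596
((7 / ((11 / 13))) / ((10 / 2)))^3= 753571 / 166375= 4.53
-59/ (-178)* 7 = 413/ 178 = 2.32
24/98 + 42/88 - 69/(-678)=200735/243628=0.82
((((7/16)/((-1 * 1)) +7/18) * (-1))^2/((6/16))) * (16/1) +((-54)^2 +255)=1541155/486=3171.10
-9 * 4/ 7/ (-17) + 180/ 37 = 22752/ 4403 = 5.17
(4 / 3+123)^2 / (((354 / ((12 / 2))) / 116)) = 16138964 / 531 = 30393.53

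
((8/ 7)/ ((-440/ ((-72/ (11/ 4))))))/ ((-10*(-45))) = 16/ 105875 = 0.00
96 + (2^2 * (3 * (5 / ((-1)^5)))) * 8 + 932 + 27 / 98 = 53731 / 98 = 548.28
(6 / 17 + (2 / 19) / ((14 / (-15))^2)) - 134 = -4226639 / 31654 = -133.53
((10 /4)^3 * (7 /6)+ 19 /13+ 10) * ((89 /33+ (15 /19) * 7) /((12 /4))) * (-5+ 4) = -23881303 /293436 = -81.39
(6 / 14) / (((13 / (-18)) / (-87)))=51.63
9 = 9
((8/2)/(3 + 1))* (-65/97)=-65/97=-0.67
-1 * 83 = -83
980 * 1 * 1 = 980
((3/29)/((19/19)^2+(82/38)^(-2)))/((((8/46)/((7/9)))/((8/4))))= 0.76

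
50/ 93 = 0.54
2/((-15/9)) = -6/5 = -1.20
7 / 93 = 0.08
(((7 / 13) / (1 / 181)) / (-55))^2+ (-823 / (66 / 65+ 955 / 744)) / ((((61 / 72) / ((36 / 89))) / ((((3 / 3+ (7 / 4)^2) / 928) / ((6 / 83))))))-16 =-830789319655331991 / 35794201446961100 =-23.21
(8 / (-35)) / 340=-2 / 2975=-0.00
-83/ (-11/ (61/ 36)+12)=-5063/ 336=-15.07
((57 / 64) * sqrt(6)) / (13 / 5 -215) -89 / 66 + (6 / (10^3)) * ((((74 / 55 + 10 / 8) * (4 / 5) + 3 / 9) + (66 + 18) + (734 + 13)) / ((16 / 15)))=4408067 / 1320000 -95 * sqrt(6) / 22656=3.33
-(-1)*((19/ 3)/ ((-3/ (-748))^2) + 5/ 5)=10630603/ 27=393726.04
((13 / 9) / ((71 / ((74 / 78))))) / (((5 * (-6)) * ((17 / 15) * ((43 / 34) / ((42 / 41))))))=-518 / 1126557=-0.00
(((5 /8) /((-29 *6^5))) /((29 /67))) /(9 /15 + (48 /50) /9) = -8375 /924265728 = -0.00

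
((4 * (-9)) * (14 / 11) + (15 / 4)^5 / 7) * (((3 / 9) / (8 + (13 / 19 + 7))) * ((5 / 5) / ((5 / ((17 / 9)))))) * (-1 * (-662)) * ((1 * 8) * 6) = 56312894621 / 3671360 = 15338.43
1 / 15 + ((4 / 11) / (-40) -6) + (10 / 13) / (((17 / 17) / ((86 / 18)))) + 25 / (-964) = -14225153 / 6203340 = -2.29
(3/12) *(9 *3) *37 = 999/4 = 249.75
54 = 54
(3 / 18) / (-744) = -1 / 4464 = -0.00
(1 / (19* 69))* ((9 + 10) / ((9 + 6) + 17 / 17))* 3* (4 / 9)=1 / 828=0.00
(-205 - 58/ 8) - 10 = -889/ 4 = -222.25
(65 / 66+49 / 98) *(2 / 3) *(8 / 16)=49 / 99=0.49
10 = 10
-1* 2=-2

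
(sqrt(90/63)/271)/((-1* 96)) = -sqrt(70)/182112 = -0.00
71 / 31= 2.29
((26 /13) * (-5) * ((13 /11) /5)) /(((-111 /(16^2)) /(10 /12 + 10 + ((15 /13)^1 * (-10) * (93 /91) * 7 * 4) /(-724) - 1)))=483443456 /8619039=56.09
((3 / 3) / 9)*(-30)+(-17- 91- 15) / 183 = -733 / 183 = -4.01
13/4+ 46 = 197/4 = 49.25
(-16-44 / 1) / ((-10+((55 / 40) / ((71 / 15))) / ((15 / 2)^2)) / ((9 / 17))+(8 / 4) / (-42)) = 8051400 / 2539781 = 3.17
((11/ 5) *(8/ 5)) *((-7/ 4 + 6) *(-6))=-2244/ 25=-89.76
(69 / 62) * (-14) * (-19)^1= 296.03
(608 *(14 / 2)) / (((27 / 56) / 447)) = 35512064 / 9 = 3945784.89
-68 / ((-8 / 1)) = 17 / 2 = 8.50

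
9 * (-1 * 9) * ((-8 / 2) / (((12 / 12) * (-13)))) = -324 / 13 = -24.92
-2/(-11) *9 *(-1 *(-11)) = 18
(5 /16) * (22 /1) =55 /8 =6.88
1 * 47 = 47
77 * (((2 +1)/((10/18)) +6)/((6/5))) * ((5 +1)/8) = 548.62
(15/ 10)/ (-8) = -0.19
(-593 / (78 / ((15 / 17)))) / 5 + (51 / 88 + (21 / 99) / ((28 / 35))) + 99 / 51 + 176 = 10352807 / 58344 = 177.44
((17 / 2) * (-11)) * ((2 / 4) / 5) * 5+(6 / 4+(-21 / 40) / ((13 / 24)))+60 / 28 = -80219 / 1820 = -44.08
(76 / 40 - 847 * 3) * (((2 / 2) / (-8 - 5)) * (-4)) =-50782 / 65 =-781.26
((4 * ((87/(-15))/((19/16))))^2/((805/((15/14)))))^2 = 26698963746816/103452800880625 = 0.26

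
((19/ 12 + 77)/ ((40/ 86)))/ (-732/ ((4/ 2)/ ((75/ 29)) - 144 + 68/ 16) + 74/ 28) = 11834266199/ 554044920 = 21.36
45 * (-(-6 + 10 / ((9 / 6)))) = -30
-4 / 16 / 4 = -1 / 16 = -0.06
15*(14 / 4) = 105 / 2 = 52.50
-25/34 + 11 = 349/34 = 10.26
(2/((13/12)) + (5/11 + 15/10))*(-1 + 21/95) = -40219/13585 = -2.96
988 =988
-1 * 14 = -14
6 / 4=3 / 2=1.50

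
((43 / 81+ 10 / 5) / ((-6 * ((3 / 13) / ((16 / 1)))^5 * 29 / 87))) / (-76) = 9976553799680 / 373977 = 26676918.10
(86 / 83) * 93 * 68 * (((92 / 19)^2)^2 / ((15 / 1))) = 12987344693248 / 54083215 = 240136.33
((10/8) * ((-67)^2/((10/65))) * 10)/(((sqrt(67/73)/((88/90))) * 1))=47905 * sqrt(4891)/9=372252.11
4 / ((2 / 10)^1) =20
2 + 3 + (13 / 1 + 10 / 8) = 77 / 4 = 19.25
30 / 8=3.75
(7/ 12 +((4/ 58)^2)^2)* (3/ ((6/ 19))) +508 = 513.54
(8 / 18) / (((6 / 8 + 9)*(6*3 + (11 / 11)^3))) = 16 / 6669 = 0.00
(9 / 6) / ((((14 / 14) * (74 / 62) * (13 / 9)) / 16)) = 6696 / 481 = 13.92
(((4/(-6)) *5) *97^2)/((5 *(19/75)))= -470450/19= -24760.53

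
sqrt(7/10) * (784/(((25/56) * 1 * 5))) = 21952 * sqrt(70)/625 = 293.86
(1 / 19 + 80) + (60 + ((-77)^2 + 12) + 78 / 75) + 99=2936019 / 475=6181.09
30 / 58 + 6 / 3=73 / 29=2.52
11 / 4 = 2.75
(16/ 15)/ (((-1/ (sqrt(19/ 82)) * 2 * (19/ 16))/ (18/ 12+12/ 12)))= -0.54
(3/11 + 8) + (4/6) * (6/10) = 477/55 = 8.67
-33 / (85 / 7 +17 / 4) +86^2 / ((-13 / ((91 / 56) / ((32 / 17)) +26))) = -15285.15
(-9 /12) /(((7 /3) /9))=-81 /28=-2.89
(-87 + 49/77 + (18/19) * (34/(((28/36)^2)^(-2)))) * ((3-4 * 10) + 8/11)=79537514/29403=2705.08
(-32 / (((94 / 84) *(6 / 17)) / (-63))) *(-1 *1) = -239904 / 47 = -5104.34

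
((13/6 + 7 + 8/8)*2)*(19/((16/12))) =1159/4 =289.75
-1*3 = -3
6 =6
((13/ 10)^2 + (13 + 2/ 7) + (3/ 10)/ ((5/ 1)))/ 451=421/ 12628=0.03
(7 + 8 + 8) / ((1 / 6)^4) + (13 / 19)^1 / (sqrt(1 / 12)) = 26 * sqrt(3) / 19 + 29808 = 29810.37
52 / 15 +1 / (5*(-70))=3637 / 1050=3.46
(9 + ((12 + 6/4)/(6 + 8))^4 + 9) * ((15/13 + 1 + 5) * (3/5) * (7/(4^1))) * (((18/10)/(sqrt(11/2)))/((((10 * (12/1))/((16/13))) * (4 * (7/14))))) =9705223413 * sqrt(22)/81617536000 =0.56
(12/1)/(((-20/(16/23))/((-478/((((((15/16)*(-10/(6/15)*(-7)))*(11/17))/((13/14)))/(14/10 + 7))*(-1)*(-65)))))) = 6240768/27671875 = 0.23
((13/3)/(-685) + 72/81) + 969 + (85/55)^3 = 7988771551/8205615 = 973.57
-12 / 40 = -3 / 10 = -0.30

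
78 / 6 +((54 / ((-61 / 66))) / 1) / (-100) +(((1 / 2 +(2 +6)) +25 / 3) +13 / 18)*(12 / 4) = 303098 / 4575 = 66.25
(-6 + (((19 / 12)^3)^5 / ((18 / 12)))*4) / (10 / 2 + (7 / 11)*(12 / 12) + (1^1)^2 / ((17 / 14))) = 2832388250259080067577 / 6979380773287624704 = 405.82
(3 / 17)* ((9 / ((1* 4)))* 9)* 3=729 / 68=10.72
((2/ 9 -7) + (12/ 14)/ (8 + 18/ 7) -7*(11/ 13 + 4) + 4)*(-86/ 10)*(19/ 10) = 129516559/ 216450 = 598.37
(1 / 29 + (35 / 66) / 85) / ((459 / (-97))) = -128525 / 14934942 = -0.01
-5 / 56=-0.09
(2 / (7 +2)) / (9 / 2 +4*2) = 4 / 225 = 0.02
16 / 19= 0.84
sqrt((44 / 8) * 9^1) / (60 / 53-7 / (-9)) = 1431 * sqrt(22) / 1822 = 3.68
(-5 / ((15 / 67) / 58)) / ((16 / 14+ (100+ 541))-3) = -13601 / 6711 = -2.03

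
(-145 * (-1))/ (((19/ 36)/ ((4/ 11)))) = 20880/ 209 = 99.90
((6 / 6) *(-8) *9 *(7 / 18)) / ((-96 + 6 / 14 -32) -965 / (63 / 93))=294 / 16297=0.02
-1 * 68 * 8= -544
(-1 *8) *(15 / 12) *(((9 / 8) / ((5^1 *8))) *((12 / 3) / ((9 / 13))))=-1.62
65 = 65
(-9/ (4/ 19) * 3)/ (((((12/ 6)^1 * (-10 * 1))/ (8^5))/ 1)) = 1050624/ 5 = 210124.80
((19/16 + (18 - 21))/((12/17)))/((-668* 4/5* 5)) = 493/513024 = 0.00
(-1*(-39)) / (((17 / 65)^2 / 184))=104908.65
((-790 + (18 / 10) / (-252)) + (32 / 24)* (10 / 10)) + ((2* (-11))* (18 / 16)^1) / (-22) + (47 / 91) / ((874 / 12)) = -3758180581 / 4772040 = -787.54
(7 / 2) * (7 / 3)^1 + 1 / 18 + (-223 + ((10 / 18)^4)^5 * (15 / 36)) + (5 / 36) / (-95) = -148839203978739694637332 / 692986931166244941657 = -214.78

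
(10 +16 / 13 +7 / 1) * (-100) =-23700 / 13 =-1823.08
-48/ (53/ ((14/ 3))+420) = -224/ 2013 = -0.11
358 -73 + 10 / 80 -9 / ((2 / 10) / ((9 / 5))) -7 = 1577 / 8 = 197.12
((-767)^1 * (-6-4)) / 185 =1534 / 37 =41.46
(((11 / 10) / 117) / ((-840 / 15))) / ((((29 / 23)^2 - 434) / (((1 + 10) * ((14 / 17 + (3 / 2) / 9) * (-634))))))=-186306923 / 69486908400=-0.00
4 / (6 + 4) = 2 / 5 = 0.40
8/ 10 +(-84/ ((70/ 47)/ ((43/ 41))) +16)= -8682/ 205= -42.35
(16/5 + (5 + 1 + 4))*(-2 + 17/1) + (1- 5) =194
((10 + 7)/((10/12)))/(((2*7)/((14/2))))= 51/5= 10.20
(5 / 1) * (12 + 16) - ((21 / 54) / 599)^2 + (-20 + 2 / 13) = 181584879851 / 1511269812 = 120.15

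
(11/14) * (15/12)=55/56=0.98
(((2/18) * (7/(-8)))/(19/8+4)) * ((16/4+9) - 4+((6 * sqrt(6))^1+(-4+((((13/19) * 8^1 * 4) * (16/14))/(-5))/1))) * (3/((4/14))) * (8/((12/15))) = 7/969 - 490 * sqrt(6)/51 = -23.53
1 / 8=0.12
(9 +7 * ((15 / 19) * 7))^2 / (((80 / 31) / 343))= 2181987297 / 7220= 302214.31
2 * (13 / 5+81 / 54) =41 / 5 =8.20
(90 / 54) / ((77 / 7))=5 / 33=0.15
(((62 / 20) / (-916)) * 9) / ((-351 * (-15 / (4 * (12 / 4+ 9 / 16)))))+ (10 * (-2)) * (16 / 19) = -2286347191 / 135751200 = -16.84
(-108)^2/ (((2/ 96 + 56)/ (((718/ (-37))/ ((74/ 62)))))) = -12461630976/ 3681241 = -3385.17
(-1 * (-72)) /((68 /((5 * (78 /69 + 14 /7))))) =6480 /391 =16.57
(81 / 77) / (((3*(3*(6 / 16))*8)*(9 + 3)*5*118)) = 1 / 181720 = 0.00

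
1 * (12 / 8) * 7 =21 / 2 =10.50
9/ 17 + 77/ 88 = 191/ 136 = 1.40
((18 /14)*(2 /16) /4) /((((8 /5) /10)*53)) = 225 /47488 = 0.00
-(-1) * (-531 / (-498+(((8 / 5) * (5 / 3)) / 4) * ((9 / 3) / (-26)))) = 6903 / 6475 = 1.07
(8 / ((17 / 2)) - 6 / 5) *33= -726 / 85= -8.54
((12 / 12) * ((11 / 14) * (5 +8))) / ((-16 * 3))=-143 / 672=-0.21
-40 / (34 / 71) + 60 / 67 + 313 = 230.37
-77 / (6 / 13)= -1001 / 6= -166.83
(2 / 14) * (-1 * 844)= -120.57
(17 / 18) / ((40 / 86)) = 731 / 360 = 2.03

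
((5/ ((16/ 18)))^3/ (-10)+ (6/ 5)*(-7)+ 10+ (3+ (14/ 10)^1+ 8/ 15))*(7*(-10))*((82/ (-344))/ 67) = -2.81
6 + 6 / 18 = 19 / 3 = 6.33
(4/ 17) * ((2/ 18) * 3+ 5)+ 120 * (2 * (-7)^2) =599824/ 51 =11761.25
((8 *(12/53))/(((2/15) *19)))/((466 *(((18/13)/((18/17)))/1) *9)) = 520/3988727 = 0.00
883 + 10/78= 883.13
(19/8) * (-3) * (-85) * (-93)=-450585/8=-56323.12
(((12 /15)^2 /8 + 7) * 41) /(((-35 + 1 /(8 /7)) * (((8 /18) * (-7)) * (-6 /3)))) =-1.37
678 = 678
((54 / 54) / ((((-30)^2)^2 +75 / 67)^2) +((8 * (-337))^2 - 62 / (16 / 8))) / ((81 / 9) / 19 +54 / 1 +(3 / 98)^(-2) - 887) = 203367885101857033116083 / 6563633283269035625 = 30984.04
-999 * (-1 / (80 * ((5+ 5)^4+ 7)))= 999 / 800560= 0.00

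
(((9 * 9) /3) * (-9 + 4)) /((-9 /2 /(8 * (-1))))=-240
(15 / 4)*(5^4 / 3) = 3125 / 4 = 781.25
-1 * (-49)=49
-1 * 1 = -1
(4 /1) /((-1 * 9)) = -4 /9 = -0.44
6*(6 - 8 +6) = 24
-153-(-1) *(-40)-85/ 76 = -14753/ 76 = -194.12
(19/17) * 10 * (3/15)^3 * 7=266/425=0.63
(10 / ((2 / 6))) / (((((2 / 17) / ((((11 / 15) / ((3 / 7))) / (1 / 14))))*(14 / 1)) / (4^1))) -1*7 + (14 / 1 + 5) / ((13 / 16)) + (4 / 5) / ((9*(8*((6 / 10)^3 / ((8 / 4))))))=1761.82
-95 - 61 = -156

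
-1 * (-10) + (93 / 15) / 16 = 831 / 80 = 10.39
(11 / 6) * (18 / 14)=33 / 14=2.36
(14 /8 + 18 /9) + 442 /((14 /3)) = 2757 /28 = 98.46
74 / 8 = 37 / 4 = 9.25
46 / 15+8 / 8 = 61 / 15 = 4.07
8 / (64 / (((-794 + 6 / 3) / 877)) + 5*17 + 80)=792 / 9319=0.08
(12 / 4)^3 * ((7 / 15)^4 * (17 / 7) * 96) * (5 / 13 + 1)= 3358656 / 8125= 413.37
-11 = -11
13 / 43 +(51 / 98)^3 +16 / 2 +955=38991759017 / 40471256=963.44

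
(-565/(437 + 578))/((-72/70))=565/1044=0.54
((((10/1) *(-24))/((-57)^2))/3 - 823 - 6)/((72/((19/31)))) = -2693501/381672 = -7.06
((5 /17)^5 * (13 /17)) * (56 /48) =284375 /144825414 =0.00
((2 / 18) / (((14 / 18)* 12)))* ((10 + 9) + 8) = 9 / 28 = 0.32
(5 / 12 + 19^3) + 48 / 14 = 576479 / 84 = 6862.85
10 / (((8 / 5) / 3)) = 75 / 4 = 18.75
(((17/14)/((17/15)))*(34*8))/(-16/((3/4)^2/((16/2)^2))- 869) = -3672/33887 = -0.11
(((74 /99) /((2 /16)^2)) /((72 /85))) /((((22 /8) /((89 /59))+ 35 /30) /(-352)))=-573245440 /86211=-6649.33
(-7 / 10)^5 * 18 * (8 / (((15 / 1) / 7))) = -352947 / 31250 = -11.29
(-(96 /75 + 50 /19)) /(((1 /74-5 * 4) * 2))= 68746 /702525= 0.10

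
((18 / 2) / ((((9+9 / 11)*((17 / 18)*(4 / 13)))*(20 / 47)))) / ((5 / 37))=746031 / 13600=54.86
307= 307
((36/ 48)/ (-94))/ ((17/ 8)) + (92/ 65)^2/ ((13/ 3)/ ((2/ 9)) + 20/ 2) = 12777647/ 199170725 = 0.06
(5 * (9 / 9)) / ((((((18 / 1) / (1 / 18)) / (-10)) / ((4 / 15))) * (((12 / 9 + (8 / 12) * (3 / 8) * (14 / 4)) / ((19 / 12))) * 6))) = -190 / 38637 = -0.00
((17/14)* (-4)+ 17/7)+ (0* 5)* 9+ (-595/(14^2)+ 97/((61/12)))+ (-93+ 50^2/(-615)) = -17530955/210084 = -83.45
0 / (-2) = 0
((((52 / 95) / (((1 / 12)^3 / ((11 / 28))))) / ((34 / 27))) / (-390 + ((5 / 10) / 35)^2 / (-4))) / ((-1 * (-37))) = -1868106240 / 91353455951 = -0.02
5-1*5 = 0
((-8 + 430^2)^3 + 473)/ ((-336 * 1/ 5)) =-31602712861303805/ 336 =-94055693039594.66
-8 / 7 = -1.14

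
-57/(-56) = 57/56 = 1.02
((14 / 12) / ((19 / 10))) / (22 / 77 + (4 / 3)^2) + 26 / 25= 16519 / 12350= 1.34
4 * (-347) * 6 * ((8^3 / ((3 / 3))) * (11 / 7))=-46903296 / 7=-6700470.86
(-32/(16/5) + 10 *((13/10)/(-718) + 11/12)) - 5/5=-1994/1077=-1.85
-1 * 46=-46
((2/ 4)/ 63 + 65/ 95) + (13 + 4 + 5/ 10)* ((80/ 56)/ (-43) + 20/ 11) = 36155111/ 1132362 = 31.93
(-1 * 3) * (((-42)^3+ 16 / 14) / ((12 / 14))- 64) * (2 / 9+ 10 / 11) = 29063552 / 99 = 293571.23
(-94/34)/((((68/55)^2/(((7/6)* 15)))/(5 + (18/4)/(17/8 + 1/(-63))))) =-37733955875/167120608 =-225.79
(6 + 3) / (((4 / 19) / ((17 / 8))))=2907 / 32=90.84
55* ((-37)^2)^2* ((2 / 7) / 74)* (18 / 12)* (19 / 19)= 8357745 / 14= 596981.79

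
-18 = -18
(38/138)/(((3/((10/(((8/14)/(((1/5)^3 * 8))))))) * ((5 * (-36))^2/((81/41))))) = 133/21217500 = 0.00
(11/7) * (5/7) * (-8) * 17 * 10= -74800/49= -1526.53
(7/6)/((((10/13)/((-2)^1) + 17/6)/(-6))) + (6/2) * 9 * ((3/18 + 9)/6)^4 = 1713803807/11881728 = 144.24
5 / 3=1.67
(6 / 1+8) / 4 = 7 / 2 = 3.50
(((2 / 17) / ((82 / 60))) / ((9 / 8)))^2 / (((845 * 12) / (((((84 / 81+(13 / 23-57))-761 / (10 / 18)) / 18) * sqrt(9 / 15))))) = -43571584 * sqrt(15) / 4765152309255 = -0.00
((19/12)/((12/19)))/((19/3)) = 19/48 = 0.40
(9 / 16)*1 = 9 / 16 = 0.56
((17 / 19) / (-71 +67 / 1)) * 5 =-85 / 76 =-1.12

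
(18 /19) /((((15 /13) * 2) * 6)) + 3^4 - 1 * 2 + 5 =15973 /190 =84.07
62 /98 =31 /49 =0.63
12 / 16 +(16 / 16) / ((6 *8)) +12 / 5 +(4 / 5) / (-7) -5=-653 / 336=-1.94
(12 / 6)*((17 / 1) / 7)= 34 / 7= 4.86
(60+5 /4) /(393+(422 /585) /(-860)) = 30814875 /197717878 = 0.16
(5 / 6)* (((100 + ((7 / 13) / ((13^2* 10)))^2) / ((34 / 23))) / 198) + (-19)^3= -26744115708907913 / 3899289382560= -6858.72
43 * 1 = 43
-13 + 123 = 110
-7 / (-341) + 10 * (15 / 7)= 51199 / 2387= 21.45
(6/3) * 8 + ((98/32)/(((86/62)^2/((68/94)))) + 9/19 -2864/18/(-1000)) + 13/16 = 552710517523/29720826000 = 18.60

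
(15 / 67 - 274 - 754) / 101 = -68861 / 6767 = -10.18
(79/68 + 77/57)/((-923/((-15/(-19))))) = -48695/22657804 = -0.00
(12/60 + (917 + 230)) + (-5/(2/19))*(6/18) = 33941/30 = 1131.37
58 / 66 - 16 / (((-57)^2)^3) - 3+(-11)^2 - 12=40321189815565 / 377260919739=106.88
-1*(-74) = 74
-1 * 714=-714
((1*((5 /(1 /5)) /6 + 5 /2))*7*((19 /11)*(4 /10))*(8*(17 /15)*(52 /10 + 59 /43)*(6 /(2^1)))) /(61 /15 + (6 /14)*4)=997.01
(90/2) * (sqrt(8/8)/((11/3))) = 135/11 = 12.27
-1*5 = -5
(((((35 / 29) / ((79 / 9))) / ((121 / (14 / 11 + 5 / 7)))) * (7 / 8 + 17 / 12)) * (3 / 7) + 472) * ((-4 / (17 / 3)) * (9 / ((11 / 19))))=-5179.40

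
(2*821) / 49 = 1642 / 49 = 33.51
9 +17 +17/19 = 511/19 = 26.89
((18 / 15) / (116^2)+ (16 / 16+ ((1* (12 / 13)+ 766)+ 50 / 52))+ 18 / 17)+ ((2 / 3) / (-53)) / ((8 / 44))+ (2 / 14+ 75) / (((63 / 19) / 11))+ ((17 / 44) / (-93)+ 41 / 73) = 4410815446941364717 / 4325536280225160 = 1019.72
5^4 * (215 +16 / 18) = 1214375 / 9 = 134930.56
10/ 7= 1.43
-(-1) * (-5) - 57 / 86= -487 / 86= -5.66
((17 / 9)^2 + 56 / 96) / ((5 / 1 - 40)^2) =269 / 79380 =0.00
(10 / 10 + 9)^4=10000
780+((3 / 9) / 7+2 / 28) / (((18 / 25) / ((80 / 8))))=295465 / 378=781.65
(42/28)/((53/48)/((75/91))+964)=5400/3475223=0.00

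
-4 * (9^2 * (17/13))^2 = -7584516/169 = -44878.79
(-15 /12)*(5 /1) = -25 /4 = -6.25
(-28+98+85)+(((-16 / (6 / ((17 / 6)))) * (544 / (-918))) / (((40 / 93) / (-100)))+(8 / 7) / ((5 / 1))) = -2511127 / 2835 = -885.76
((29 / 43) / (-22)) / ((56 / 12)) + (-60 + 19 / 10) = -3847817 / 66220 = -58.11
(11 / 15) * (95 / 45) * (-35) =-1463 / 27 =-54.19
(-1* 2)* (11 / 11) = -2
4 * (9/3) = 12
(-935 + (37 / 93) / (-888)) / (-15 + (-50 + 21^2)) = -2.49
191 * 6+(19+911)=2076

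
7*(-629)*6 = -26418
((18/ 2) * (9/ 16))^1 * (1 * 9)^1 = 729/ 16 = 45.56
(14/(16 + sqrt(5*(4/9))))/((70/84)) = 3024/2855 - 126*sqrt(5)/2855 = 0.96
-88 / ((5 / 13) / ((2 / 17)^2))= -4576 / 1445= -3.17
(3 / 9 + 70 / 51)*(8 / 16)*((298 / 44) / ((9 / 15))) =21605 / 2244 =9.63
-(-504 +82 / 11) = 5462 / 11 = 496.55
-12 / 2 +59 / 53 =-259 / 53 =-4.89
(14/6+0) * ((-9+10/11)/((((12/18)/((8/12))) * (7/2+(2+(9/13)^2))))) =-210574/66693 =-3.16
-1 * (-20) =20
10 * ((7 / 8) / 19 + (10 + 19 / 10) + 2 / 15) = 120.79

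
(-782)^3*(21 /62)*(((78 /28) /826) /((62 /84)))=-41963082642 /56699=-740102.69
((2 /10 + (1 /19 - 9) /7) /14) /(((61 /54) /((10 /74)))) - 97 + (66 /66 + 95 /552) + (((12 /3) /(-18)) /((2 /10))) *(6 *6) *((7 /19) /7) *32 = -189301996747 /1159899384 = -163.21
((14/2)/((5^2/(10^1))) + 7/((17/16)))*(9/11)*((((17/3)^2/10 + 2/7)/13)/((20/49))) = 6152979/1215500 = 5.06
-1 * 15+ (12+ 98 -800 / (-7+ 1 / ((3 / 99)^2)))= 50995 / 541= 94.26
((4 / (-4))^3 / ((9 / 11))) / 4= -11 / 36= -0.31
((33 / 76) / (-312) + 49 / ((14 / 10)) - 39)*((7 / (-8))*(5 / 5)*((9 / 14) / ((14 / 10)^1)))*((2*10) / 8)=7116075 / 1770496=4.02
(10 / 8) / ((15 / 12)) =1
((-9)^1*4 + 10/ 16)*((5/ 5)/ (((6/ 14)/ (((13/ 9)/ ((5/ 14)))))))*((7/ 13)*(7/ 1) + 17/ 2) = -4423573/ 1080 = -4095.90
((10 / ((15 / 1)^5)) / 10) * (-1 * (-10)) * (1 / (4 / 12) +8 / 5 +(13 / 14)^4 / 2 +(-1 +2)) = 2294101 / 29172150000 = 0.00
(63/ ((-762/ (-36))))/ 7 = 54/ 127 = 0.43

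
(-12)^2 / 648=2 / 9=0.22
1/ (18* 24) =1/ 432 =0.00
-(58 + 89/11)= -727/11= -66.09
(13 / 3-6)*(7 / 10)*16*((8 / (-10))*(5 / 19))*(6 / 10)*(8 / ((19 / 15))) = 5376 / 361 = 14.89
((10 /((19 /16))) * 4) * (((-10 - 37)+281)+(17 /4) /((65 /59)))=1978976 /247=8012.05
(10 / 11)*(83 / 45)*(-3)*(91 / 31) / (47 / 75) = -23.56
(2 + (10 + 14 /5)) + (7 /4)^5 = 31.21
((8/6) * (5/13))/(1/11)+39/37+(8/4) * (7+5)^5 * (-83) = -59604709955/1443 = -41306105.30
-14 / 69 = -0.20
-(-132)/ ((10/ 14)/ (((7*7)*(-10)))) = -90552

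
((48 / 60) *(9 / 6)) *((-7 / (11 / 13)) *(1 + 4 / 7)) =-78 / 5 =-15.60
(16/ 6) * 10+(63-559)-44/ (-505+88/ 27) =-19070612/ 40641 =-469.25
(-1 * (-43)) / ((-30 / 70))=-301 / 3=-100.33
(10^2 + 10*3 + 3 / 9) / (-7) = -18.62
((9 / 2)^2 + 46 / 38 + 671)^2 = 2769601129 / 5776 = 479501.58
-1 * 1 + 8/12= -1/3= -0.33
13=13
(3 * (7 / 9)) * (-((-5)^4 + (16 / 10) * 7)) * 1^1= -1484.47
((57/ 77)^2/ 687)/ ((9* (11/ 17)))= 0.00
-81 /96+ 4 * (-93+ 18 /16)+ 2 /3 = -35297 /96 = -367.68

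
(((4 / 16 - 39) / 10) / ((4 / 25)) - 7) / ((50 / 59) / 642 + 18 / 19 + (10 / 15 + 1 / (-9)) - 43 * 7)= 1078443477 / 10346001824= 0.10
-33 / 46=-0.72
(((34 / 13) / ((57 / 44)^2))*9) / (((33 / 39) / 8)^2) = 452608 / 361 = 1253.76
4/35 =0.11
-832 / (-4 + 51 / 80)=66560 / 269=247.43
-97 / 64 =-1.52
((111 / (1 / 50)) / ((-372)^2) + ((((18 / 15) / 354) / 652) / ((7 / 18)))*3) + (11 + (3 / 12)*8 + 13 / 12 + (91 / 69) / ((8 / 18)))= 1017215702179 / 59518074280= 17.09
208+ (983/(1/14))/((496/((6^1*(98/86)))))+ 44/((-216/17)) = 56756659/143964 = 394.24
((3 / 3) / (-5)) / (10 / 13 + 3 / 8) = -104 / 595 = -0.17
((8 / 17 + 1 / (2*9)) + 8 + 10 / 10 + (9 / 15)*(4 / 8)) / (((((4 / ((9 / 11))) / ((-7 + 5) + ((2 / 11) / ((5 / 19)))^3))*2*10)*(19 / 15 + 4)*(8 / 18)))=-28198920501 / 393257260000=-0.07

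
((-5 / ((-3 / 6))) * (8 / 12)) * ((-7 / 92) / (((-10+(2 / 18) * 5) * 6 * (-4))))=-7 / 3128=-0.00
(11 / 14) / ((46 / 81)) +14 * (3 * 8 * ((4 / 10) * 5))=433659 / 644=673.38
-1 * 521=-521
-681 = -681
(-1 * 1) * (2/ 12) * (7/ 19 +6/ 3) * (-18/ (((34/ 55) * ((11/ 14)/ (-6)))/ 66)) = -1871100/ 323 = -5792.88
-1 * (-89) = 89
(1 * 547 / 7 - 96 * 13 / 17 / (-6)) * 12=129060 / 119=1084.54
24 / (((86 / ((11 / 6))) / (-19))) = -418 / 43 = -9.72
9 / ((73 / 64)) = 576 / 73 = 7.89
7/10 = 0.70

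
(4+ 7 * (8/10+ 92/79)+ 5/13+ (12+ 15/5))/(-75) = -170156/385125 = -0.44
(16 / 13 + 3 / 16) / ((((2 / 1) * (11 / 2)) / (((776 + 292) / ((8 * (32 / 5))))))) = 393825 / 146432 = 2.69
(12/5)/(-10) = -6/25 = -0.24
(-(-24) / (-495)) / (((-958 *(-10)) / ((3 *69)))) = -138 / 131725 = -0.00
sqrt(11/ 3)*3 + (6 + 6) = sqrt(33) + 12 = 17.74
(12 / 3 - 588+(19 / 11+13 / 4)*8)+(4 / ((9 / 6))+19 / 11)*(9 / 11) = -65411 / 121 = -540.59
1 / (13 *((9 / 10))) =10 / 117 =0.09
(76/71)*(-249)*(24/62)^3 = -32700672/2115161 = -15.46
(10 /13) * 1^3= 10 /13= 0.77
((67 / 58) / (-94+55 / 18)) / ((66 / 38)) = -3819 / 522203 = -0.01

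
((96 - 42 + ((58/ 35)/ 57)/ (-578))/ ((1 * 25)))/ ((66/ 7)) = 31133941/ 135902250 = 0.23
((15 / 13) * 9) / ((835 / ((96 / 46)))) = 1296 / 49933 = 0.03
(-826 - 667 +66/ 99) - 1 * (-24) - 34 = -4507/ 3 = -1502.33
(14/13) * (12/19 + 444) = 118272/247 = 478.83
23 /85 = 0.27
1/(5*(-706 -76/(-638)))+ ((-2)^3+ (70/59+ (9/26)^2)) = -75148071059/11226149480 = -6.69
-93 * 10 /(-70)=93 /7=13.29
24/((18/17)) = 68/3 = 22.67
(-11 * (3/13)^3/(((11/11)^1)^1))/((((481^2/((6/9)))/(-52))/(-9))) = -7128/39100009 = -0.00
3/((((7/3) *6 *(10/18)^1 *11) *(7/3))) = 81/5390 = 0.02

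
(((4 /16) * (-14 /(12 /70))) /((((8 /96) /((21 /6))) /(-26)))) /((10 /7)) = 31213 /2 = 15606.50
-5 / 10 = -1 / 2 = -0.50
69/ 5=13.80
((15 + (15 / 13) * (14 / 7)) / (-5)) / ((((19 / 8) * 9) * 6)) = -20 / 741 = -0.03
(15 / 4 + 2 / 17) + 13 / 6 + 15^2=47131 / 204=231.03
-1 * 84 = -84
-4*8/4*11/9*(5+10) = -440/3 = -146.67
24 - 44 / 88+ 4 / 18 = 427 / 18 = 23.72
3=3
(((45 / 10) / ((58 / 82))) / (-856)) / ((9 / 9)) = -369 / 49648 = -0.01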